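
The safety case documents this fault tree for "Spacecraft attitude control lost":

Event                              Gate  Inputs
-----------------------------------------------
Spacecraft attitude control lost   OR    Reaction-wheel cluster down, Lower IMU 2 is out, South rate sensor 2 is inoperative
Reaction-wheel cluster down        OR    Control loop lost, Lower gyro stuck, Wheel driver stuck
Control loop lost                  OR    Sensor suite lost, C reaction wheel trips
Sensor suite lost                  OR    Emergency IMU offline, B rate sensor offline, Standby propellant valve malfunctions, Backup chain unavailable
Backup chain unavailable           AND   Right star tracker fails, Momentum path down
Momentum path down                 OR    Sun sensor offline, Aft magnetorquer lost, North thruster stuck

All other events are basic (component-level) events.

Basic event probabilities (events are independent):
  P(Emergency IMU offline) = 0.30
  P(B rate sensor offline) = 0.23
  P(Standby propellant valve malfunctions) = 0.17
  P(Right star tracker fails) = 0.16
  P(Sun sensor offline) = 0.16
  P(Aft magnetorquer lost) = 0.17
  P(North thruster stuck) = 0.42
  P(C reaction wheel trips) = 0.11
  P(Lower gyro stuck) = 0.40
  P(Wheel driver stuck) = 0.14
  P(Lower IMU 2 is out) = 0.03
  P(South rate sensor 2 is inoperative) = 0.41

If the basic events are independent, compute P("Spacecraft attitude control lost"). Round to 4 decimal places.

P(Momentum path down) [OR] = 1 − (1−0.16) × (1−0.17) × (1−0.42) = 0.595624
P(Backup chain unavailable) [AND] = 0.16 × 0.595624 = 0.095300
P(Sensor suite lost) [OR] = 1 − (1−0.30) × (1−0.23) × (1−0.17) × (1−0.095300) = 0.595264
P(Control loop lost) [OR] = 1 − (1−0.595264) × (1−0.11) = 0.639785
P(Reaction-wheel cluster down) [OR] = 1 − (1−0.639785) × (1−0.40) × (1−0.14) = 0.814129
P(Spacecraft attitude control lost) [OR] = 1 − (1−0.814129) × (1−0.03) × (1−0.41) = 0.893626
Rounded to 4 decimal places: P(Spacecraft attitude control lost) ≈ 0.8936.

0.8936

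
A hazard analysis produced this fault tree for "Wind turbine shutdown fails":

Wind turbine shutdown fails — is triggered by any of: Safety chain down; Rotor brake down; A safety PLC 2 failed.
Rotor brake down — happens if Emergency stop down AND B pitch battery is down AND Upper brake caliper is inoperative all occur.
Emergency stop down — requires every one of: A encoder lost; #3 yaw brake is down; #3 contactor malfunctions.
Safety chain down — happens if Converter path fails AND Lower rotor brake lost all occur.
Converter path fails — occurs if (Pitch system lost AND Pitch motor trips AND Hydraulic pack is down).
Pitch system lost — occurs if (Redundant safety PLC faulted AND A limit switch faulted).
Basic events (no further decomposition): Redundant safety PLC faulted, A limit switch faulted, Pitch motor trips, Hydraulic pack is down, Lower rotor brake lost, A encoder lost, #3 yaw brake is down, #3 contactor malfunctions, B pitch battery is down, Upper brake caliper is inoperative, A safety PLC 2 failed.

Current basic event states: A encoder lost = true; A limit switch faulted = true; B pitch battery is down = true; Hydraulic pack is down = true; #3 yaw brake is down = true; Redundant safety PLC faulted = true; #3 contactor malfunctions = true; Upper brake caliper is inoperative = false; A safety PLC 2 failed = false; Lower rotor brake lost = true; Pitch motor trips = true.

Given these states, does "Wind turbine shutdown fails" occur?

Yes

Pitch system lost [AND]: Redundant safety PLC faulted=occurs, A limit switch faulted=occurs → all inputs occur → occurs.
Converter path fails [AND]: Pitch system lost=occurs, Pitch motor trips=occurs, Hydraulic pack is down=occurs → all inputs occur → occurs.
Safety chain down [AND]: Converter path fails=occurs, Lower rotor brake lost=occurs → all inputs occur → occurs.
Emergency stop down [AND]: A encoder lost=occurs, #3 yaw brake is down=occurs, #3 contactor malfunctions=occurs → all inputs occur → occurs.
Rotor brake down [AND]: Emergency stop down=occurs, B pitch battery is down=occurs, Upper brake caliper is inoperative=not → not all inputs occur → does not occur.
Wind turbine shutdown fails [OR]: Safety chain down=occurs, Rotor brake down=not, A safety PLC 2 failed=not → at least one input occurs → occurs.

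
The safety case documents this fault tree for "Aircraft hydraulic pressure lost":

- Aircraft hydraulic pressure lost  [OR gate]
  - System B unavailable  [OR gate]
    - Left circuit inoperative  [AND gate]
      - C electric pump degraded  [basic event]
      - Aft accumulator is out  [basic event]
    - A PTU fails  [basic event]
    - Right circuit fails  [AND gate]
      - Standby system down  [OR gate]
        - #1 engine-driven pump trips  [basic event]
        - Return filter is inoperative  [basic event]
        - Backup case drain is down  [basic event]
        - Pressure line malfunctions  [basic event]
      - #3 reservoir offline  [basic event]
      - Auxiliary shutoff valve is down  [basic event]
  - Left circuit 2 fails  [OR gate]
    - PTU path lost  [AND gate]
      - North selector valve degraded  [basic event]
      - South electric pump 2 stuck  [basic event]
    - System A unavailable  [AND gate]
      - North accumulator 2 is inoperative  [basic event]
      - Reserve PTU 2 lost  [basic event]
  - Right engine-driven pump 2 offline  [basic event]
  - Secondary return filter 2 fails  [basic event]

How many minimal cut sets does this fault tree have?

10

Left circuit inoperative [AND]: one cut set from each child combined → 1 × 1 = 1 cut set(s).
Standby system down [OR]: union of children's cut sets → 4 cut set(s).
Right circuit fails [AND]: one cut set from each child combined → 4 × 1 × 1 = 4 cut set(s).
System B unavailable [OR]: union of children's cut sets → 6 cut set(s).
PTU path lost [AND]: one cut set from each child combined → 1 × 1 = 1 cut set(s).
System A unavailable [AND]: one cut set from each child combined → 1 × 1 = 1 cut set(s).
Left circuit 2 fails [OR]: union of children's cut sets → 2 cut set(s).
Aircraft hydraulic pressure lost [OR]: union of children's cut sets → 10 cut set(s).
Minimal cut sets: {Aft accumulator is out, C electric pump degraded}; {A PTU fails}; {#1 engine-driven pump trips, #3 reservoir offline, Auxiliary shutoff valve is down}; {#3 reservoir offline, Auxiliary shutoff valve is down, Return filter is inoperative}; {#3 reservoir offline, Auxiliary shutoff valve is down, Backup case drain is down}; {#3 reservoir offline, Auxiliary shutoff valve is down, Pressure line malfunctions}; {North selector valve degraded, South electric pump 2 stuck}; {North accumulator 2 is inoperative, Reserve PTU 2 lost}; {Right engine-driven pump 2 offline}; {Secondary return filter 2 fails}.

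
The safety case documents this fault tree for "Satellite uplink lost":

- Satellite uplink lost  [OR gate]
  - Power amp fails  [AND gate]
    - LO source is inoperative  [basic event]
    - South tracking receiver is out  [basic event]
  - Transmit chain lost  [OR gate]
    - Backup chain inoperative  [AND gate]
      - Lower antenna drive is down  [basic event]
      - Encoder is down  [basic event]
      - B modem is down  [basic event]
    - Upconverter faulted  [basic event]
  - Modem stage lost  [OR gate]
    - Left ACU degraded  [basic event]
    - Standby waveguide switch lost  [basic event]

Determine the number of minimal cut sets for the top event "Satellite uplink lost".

Power amp fails [AND]: one cut set from each child combined → 1 × 1 = 1 cut set(s).
Backup chain inoperative [AND]: one cut set from each child combined → 1 × 1 × 1 = 1 cut set(s).
Transmit chain lost [OR]: union of children's cut sets → 2 cut set(s).
Modem stage lost [OR]: union of children's cut sets → 2 cut set(s).
Satellite uplink lost [OR]: union of children's cut sets → 5 cut set(s).
Minimal cut sets: {LO source is inoperative, South tracking receiver is out}; {B modem is down, Encoder is down, Lower antenna drive is down}; {Upconverter faulted}; {Left ACU degraded}; {Standby waveguide switch lost}.

5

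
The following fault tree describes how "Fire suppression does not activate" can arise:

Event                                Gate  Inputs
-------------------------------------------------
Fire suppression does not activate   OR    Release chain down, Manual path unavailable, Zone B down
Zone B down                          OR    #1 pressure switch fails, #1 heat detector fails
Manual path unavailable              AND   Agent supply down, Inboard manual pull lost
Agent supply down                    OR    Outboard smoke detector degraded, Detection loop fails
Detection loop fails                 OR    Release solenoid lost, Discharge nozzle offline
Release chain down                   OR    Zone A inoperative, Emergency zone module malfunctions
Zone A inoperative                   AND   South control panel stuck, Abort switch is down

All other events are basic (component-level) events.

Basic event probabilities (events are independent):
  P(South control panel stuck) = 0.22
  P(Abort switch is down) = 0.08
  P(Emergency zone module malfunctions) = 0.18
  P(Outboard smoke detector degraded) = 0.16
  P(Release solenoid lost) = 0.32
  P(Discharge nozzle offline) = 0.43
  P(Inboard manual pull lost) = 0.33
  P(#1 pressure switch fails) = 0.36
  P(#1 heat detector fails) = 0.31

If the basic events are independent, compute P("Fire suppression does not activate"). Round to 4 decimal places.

P(Zone A inoperative) [AND] = 0.22 × 0.08 = 0.017600
P(Release chain down) [OR] = 1 − (1−0.017600) × (1−0.18) = 0.194432
P(Detection loop fails) [OR] = 1 − (1−0.32) × (1−0.43) = 0.612400
P(Agent supply down) [OR] = 1 − (1−0.16) × (1−0.612400) = 0.674416
P(Manual path unavailable) [AND] = 0.674416 × 0.33 = 0.222557
P(Zone B down) [OR] = 1 − (1−0.36) × (1−0.31) = 0.558400
P(Fire suppression does not activate) [OR] = 1 − (1−0.194432) × (1−0.222557) × (1−0.558400) = 0.723433
Rounded to 4 decimal places: P(Fire suppression does not activate) ≈ 0.7234.

0.7234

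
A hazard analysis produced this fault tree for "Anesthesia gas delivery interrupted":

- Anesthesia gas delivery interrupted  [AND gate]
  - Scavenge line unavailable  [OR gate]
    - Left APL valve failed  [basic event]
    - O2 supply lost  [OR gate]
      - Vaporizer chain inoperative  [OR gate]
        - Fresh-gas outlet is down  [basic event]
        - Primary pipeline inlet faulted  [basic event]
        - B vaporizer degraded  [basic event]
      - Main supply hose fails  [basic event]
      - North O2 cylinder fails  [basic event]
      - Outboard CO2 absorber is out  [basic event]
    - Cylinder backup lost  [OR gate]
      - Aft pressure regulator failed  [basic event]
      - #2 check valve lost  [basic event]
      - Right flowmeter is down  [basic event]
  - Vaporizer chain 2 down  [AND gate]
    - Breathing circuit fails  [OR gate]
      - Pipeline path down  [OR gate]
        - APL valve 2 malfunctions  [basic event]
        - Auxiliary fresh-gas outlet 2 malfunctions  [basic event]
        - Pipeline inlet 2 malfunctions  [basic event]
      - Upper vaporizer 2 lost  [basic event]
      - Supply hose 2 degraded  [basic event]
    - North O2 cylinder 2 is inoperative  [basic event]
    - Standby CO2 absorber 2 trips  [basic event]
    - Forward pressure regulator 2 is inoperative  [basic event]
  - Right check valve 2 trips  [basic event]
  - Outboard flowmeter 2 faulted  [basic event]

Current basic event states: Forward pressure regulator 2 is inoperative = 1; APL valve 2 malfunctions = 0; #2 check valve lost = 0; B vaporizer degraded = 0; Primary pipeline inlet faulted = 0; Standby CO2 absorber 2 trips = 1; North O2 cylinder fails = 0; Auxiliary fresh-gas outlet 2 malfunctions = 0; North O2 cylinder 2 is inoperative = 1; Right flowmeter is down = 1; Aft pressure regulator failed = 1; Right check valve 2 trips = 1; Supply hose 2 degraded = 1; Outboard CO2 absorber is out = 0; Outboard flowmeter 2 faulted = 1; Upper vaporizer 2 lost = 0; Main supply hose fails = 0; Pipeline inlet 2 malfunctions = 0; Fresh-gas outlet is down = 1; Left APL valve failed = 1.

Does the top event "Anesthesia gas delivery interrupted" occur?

Vaporizer chain inoperative [OR]: Fresh-gas outlet is down=occurs, Primary pipeline inlet faulted=not, B vaporizer degraded=not → at least one input occurs → occurs.
O2 supply lost [OR]: Vaporizer chain inoperative=occurs, Main supply hose fails=not, North O2 cylinder fails=not, Outboard CO2 absorber is out=not → at least one input occurs → occurs.
Cylinder backup lost [OR]: Aft pressure regulator failed=occurs, #2 check valve lost=not, Right flowmeter is down=occurs → at least one input occurs → occurs.
Scavenge line unavailable [OR]: Left APL valve failed=occurs, O2 supply lost=occurs, Cylinder backup lost=occurs → at least one input occurs → occurs.
Pipeline path down [OR]: APL valve 2 malfunctions=not, Auxiliary fresh-gas outlet 2 malfunctions=not, Pipeline inlet 2 malfunctions=not → no input occurs → does not occur.
Breathing circuit fails [OR]: Pipeline path down=not, Upper vaporizer 2 lost=not, Supply hose 2 degraded=occurs → at least one input occurs → occurs.
Vaporizer chain 2 down [AND]: Breathing circuit fails=occurs, North O2 cylinder 2 is inoperative=occurs, Standby CO2 absorber 2 trips=occurs, Forward pressure regulator 2 is inoperative=occurs → all inputs occur → occurs.
Anesthesia gas delivery interrupted [AND]: Scavenge line unavailable=occurs, Vaporizer chain 2 down=occurs, Right check valve 2 trips=occurs, Outboard flowmeter 2 faulted=occurs → all inputs occur → occurs.

Yes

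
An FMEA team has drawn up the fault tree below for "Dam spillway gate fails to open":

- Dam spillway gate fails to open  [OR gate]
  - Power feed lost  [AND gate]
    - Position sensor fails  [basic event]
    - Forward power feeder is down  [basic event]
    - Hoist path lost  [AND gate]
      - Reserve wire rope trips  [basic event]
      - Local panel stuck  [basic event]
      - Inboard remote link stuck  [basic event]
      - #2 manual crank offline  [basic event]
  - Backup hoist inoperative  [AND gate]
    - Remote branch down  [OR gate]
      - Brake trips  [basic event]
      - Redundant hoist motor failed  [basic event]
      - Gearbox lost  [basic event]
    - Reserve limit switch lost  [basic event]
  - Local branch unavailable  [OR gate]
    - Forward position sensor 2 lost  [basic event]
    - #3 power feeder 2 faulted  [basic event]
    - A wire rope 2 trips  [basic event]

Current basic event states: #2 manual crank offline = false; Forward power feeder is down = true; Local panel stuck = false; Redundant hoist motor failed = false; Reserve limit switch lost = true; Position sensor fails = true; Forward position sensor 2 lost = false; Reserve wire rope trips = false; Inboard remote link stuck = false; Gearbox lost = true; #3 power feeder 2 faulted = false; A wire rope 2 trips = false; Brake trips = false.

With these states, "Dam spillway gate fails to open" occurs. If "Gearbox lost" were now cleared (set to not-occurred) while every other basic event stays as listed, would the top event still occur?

No

Counterfactual: set "Gearbox lost" to not occurred.
Hoist path lost [AND]: Reserve wire rope trips=not, Local panel stuck=not, Inboard remote link stuck=not, #2 manual crank offline=not → not all inputs occur → does not occur.
Power feed lost [AND]: Position sensor fails=occurs, Forward power feeder is down=occurs, Hoist path lost=not → not all inputs occur → does not occur.
Remote branch down [OR]: Brake trips=not, Redundant hoist motor failed=not, Gearbox lost=not → no input occurs → does not occur.
Backup hoist inoperative [AND]: Remote branch down=not, Reserve limit switch lost=occurs → not all inputs occur → does not occur.
Local branch unavailable [OR]: Forward position sensor 2 lost=not, #3 power feeder 2 faulted=not, A wire rope 2 trips=not → no input occurs → does not occur.
Dam spillway gate fails to open [OR]: Power feed lost=not, Backup hoist inoperative=not, Local branch unavailable=not → no input occurs → does not occur.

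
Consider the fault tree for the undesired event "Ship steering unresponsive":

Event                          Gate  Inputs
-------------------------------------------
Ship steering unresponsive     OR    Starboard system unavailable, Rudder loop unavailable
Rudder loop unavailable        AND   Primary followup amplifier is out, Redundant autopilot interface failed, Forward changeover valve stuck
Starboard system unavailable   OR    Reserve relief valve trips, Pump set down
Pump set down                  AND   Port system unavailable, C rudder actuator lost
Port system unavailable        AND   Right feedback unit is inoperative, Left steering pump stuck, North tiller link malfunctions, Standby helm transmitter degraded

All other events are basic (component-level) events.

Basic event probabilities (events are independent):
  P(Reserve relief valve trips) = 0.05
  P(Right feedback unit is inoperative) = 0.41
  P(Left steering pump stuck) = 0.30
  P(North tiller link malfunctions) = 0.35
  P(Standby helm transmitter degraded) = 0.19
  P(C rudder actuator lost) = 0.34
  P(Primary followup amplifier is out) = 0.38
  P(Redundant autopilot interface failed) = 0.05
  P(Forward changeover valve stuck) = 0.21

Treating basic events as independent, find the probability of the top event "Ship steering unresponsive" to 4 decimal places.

P(Port system unavailable) [AND] = 0.41 × 0.30 × 0.35 × 0.19 = 0.008180
P(Pump set down) [AND] = 0.008180 × 0.34 = 0.002781
P(Starboard system unavailable) [OR] = 1 − (1−0.05) × (1−0.002781) = 0.052642
P(Rudder loop unavailable) [AND] = 0.38 × 0.05 × 0.21 = 0.003990
P(Ship steering unresponsive) [OR] = 1 − (1−0.052642) × (1−0.003990) = 0.056422
Rounded to 4 decimal places: P(Ship steering unresponsive) ≈ 0.0564.

0.0564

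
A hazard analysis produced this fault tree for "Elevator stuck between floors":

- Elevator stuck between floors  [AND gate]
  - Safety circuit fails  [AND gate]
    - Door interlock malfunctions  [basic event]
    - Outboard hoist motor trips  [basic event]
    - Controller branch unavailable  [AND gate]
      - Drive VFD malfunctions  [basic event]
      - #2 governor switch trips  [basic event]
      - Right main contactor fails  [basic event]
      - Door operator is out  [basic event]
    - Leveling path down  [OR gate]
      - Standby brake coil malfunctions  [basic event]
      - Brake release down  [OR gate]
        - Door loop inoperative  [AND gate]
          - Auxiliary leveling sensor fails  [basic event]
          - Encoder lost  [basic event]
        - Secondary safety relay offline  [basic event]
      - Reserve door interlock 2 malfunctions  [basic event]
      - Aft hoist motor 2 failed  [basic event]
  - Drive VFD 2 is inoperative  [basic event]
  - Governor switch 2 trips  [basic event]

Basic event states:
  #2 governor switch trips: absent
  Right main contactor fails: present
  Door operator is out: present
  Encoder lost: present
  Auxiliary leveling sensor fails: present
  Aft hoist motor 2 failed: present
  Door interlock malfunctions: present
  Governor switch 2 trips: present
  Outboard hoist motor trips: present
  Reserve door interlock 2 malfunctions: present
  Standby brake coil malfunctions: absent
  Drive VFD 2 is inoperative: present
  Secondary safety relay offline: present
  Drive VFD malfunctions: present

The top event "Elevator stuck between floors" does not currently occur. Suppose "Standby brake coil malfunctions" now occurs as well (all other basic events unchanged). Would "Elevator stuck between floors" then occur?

Counterfactual: set "Standby brake coil malfunctions" to occurred.
Controller branch unavailable [AND]: Drive VFD malfunctions=occurs, #2 governor switch trips=not, Right main contactor fails=occurs, Door operator is out=occurs → not all inputs occur → does not occur.
Door loop inoperative [AND]: Auxiliary leveling sensor fails=occurs, Encoder lost=occurs → all inputs occur → occurs.
Brake release down [OR]: Door loop inoperative=occurs, Secondary safety relay offline=occurs → at least one input occurs → occurs.
Leveling path down [OR]: Standby brake coil malfunctions=occurs, Brake release down=occurs, Reserve door interlock 2 malfunctions=occurs, Aft hoist motor 2 failed=occurs → at least one input occurs → occurs.
Safety circuit fails [AND]: Door interlock malfunctions=occurs, Outboard hoist motor trips=occurs, Controller branch unavailable=not, Leveling path down=occurs → not all inputs occur → does not occur.
Elevator stuck between floors [AND]: Safety circuit fails=not, Drive VFD 2 is inoperative=occurs, Governor switch 2 trips=occurs → not all inputs occur → does not occur.

No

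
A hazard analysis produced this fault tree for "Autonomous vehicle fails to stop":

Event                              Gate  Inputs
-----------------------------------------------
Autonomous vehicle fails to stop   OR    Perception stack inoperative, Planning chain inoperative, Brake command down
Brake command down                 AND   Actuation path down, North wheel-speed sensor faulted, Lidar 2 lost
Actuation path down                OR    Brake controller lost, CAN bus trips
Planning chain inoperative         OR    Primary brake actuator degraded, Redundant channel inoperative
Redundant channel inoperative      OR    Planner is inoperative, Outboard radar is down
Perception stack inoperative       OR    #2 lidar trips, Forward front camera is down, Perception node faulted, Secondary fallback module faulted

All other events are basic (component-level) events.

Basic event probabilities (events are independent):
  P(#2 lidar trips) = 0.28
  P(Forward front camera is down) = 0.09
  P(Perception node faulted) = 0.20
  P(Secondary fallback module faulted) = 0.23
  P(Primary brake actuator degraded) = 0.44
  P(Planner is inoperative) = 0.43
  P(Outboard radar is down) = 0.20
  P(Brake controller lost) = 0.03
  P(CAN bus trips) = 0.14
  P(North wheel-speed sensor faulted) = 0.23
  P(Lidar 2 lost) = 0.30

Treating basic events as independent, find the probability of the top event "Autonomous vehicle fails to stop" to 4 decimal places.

P(Perception stack inoperative) [OR] = 1 − (1−0.28) × (1−0.09) × (1−0.20) × (1−0.23) = 0.596397
P(Redundant channel inoperative) [OR] = 1 − (1−0.43) × (1−0.20) = 0.544000
P(Planning chain inoperative) [OR] = 1 − (1−0.44) × (1−0.544000) = 0.744640
P(Actuation path down) [OR] = 1 − (1−0.03) × (1−0.14) = 0.165800
P(Brake command down) [AND] = 0.165800 × 0.23 × 0.30 = 0.011440
P(Autonomous vehicle fails to stop) [OR] = 1 − (1−0.596397) × (1−0.744640) × (1−0.011440) = 0.898115
Rounded to 4 decimal places: P(Autonomous vehicle fails to stop) ≈ 0.8981.

0.8981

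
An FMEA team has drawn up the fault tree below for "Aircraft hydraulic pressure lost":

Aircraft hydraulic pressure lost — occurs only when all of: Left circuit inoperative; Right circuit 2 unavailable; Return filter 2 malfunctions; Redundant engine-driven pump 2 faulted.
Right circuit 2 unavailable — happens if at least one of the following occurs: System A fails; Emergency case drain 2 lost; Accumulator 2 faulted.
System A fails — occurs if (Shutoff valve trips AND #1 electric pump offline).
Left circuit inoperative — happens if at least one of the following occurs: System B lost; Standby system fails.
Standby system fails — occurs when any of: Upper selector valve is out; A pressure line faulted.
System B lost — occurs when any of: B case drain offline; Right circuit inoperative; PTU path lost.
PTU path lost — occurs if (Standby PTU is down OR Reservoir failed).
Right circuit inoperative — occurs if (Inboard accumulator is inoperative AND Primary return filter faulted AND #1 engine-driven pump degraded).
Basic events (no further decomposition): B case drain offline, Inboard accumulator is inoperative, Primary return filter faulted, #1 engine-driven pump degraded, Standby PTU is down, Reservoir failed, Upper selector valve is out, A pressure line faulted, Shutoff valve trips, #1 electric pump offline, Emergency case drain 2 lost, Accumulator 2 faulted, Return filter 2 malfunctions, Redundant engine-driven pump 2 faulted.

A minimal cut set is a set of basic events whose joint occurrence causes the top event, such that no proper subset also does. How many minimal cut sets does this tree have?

Right circuit inoperative [AND]: one cut set from each child combined → 1 × 1 × 1 = 1 cut set(s).
PTU path lost [OR]: union of children's cut sets → 2 cut set(s).
System B lost [OR]: union of children's cut sets → 4 cut set(s).
Standby system fails [OR]: union of children's cut sets → 2 cut set(s).
Left circuit inoperative [OR]: union of children's cut sets → 6 cut set(s).
System A fails [AND]: one cut set from each child combined → 1 × 1 = 1 cut set(s).
Right circuit 2 unavailable [OR]: union of children's cut sets → 3 cut set(s).
Aircraft hydraulic pressure lost [AND]: one cut set from each child combined → 6 × 3 × 1 × 1 = 18 cut set(s).

18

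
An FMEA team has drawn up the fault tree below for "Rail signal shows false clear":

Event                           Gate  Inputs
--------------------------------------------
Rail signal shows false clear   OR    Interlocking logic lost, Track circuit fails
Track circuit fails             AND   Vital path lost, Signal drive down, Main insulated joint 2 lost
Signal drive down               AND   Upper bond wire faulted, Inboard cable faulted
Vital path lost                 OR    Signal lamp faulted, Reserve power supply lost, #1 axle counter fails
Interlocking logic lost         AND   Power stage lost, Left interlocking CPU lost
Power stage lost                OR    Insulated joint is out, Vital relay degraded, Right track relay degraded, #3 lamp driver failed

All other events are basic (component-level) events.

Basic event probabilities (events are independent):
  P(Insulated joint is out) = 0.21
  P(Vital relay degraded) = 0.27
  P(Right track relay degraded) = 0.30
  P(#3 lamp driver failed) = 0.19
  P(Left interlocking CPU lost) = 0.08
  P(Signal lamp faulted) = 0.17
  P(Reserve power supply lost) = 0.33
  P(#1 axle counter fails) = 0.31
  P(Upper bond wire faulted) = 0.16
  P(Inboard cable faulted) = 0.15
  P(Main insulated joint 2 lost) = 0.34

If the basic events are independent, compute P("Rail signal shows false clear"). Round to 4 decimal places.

0.0586

P(Power stage lost) [OR] = 1 − (1−0.21) × (1−0.27) × (1−0.30) × (1−0.19) = 0.673011
P(Interlocking logic lost) [AND] = 0.673011 × 0.08 = 0.053841
P(Vital path lost) [OR] = 1 − (1−0.17) × (1−0.33) × (1−0.31) = 0.616291
P(Signal drive down) [AND] = 0.16 × 0.15 = 0.024000
P(Track circuit fails) [AND] = 0.616291 × 0.024000 × 0.34 = 0.005029
P(Rail signal shows false clear) [OR] = 1 − (1−0.053841) × (1−0.005029) = 0.058599
Rounded to 4 decimal places: P(Rail signal shows false clear) ≈ 0.0586.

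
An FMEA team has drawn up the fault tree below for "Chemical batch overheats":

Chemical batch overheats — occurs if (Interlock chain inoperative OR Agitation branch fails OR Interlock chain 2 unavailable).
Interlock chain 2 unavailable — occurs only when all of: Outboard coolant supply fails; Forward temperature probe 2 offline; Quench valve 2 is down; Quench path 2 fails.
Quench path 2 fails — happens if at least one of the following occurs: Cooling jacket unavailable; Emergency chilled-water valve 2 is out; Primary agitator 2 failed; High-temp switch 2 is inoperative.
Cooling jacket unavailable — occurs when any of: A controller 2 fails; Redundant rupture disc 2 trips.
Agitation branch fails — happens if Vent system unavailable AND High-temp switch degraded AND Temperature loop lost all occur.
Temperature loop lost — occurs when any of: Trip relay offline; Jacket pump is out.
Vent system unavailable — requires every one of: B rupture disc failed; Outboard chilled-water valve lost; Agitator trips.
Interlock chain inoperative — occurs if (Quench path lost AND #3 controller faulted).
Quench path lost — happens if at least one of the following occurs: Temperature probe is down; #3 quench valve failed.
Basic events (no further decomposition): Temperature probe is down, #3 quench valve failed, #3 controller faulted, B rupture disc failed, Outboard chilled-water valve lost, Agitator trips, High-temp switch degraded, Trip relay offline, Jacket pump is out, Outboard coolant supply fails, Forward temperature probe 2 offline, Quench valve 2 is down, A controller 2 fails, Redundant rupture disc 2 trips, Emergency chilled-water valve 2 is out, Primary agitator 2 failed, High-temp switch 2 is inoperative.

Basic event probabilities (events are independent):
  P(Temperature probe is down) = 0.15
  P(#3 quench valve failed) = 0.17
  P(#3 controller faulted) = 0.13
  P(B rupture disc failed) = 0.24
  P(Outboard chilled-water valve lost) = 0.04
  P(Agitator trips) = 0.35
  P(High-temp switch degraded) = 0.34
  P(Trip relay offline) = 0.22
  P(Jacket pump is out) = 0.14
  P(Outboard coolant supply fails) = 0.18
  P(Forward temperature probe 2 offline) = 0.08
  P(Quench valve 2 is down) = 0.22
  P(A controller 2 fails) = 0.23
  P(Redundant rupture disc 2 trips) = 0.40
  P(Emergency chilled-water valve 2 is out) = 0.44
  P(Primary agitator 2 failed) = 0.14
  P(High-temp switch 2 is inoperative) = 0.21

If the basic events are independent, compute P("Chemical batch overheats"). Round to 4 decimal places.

0.0412

P(Quench path lost) [OR] = 1 − (1−0.15) × (1−0.17) = 0.294500
P(Interlock chain inoperative) [AND] = 0.294500 × 0.13 = 0.038285
P(Vent system unavailable) [AND] = 0.24 × 0.04 × 0.35 = 0.003360
P(Temperature loop lost) [OR] = 1 − (1−0.22) × (1−0.14) = 0.329200
P(Agitation branch fails) [AND] = 0.003360 × 0.34 × 0.329200 = 0.000376
P(Cooling jacket unavailable) [OR] = 1 − (1−0.23) × (1−0.40) = 0.538000
P(Quench path 2 fails) [OR] = 1 − (1−0.538000) × (1−0.44) × (1−0.14) × (1−0.21) = 0.824226
P(Interlock chain 2 unavailable) [AND] = 0.18 × 0.08 × 0.22 × 0.824226 = 0.002611
P(Chemical batch overheats) [OR] = 1 − (1−0.038285) × (1−0.000376) × (1−0.002611) = 0.041157
Rounded to 4 decimal places: P(Chemical batch overheats) ≈ 0.0412.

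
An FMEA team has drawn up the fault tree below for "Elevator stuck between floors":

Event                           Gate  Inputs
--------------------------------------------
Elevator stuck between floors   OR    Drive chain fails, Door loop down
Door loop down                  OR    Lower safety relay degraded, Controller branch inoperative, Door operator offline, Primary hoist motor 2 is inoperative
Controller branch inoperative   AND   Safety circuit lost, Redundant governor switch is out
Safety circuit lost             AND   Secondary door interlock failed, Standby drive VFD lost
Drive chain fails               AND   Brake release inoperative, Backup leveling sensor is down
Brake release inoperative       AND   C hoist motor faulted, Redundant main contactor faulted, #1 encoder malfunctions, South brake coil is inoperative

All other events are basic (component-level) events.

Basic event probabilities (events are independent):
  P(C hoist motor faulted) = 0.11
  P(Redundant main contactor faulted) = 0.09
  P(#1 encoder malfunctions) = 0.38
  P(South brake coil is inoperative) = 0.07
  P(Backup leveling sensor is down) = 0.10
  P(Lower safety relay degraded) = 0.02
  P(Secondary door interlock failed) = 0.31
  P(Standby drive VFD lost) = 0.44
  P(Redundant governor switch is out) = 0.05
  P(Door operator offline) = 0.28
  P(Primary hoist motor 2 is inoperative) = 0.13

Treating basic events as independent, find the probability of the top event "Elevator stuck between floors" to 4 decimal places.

P(Brake release inoperative) [AND] = 0.11 × 0.09 × 0.38 × 0.07 = 0.000263
P(Drive chain fails) [AND] = 0.000263 × 0.10 = 0.000026
P(Safety circuit lost) [AND] = 0.31 × 0.44 = 0.136400
P(Controller branch inoperative) [AND] = 0.136400 × 0.05 = 0.006820
P(Door loop down) [OR] = 1 − (1−0.02) × (1−0.006820) × (1−0.28) × (1−0.13) = 0.390315
P(Elevator stuck between floors) [OR] = 1 − (1−0.000026) × (1−0.390315) = 0.390331
Rounded to 4 decimal places: P(Elevator stuck between floors) ≈ 0.3903.

0.3903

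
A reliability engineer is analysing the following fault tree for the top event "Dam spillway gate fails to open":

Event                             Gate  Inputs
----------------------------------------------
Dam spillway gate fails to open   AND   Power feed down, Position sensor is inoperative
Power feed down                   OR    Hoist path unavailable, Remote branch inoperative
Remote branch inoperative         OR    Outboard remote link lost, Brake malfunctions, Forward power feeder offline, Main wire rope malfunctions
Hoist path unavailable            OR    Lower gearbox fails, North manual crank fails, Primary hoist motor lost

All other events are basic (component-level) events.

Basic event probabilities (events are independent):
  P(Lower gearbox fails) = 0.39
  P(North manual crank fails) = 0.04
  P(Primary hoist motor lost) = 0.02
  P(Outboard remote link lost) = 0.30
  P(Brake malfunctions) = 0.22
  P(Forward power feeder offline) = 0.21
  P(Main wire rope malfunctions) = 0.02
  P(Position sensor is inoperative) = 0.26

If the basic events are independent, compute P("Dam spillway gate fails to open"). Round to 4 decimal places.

P(Hoist path unavailable) [OR] = 1 − (1−0.39) × (1−0.04) × (1−0.02) = 0.426112
P(Remote branch inoperative) [OR] = 1 − (1−0.30) × (1−0.22) × (1−0.21) × (1−0.02) = 0.577287
P(Power feed down) [OR] = 1 − (1−0.426112) × (1−0.577287) = 0.757410
P(Dam spillway gate fails to open) [AND] = 0.757410 × 0.26 = 0.196927
Rounded to 4 decimal places: P(Dam spillway gate fails to open) ≈ 0.1969.

0.1969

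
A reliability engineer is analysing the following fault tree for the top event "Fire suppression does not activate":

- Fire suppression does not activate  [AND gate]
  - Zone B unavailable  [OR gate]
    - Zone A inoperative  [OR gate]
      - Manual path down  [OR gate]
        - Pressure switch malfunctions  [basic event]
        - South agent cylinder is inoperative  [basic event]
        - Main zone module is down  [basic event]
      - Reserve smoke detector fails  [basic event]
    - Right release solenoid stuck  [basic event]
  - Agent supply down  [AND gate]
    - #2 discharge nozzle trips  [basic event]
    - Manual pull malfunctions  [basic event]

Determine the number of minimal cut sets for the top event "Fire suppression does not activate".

Manual path down [OR]: union of children's cut sets → 3 cut set(s).
Zone A inoperative [OR]: union of children's cut sets → 4 cut set(s).
Zone B unavailable [OR]: union of children's cut sets → 5 cut set(s).
Agent supply down [AND]: one cut set from each child combined → 1 × 1 = 1 cut set(s).
Fire suppression does not activate [AND]: one cut set from each child combined → 5 × 1 = 5 cut set(s).
Minimal cut sets: {#2 discharge nozzle trips, Manual pull malfunctions, Pressure switch malfunctions}; {#2 discharge nozzle trips, Manual pull malfunctions, South agent cylinder is inoperative}; {#2 discharge nozzle trips, Main zone module is down, Manual pull malfunctions}; {#2 discharge nozzle trips, Manual pull malfunctions, Reserve smoke detector fails}; {#2 discharge nozzle trips, Manual pull malfunctions, Right release solenoid stuck}.

5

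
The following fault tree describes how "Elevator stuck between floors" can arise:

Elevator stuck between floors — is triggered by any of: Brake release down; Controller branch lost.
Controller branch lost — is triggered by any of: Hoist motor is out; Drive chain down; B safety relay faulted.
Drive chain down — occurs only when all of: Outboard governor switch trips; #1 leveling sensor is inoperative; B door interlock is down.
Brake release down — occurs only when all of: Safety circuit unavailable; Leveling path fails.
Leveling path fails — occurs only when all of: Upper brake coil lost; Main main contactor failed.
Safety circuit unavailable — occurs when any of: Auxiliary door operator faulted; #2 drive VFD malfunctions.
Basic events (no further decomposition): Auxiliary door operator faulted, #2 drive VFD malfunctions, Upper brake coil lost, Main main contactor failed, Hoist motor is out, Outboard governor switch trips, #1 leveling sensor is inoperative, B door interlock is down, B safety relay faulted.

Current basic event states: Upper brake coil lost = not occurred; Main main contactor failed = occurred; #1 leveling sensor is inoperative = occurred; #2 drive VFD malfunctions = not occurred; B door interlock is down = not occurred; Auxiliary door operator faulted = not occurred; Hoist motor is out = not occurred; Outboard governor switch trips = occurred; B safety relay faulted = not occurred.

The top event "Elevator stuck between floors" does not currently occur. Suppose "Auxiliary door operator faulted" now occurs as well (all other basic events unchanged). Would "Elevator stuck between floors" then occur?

Counterfactual: set "Auxiliary door operator faulted" to occurred.
Safety circuit unavailable [OR]: Auxiliary door operator faulted=occurs, #2 drive VFD malfunctions=not → at least one input occurs → occurs.
Leveling path fails [AND]: Upper brake coil lost=not, Main main contactor failed=occurs → not all inputs occur → does not occur.
Brake release down [AND]: Safety circuit unavailable=occurs, Leveling path fails=not → not all inputs occur → does not occur.
Drive chain down [AND]: Outboard governor switch trips=occurs, #1 leveling sensor is inoperative=occurs, B door interlock is down=not → not all inputs occur → does not occur.
Controller branch lost [OR]: Hoist motor is out=not, Drive chain down=not, B safety relay faulted=not → no input occurs → does not occur.
Elevator stuck between floors [OR]: Brake release down=not, Controller branch lost=not → no input occurs → does not occur.

No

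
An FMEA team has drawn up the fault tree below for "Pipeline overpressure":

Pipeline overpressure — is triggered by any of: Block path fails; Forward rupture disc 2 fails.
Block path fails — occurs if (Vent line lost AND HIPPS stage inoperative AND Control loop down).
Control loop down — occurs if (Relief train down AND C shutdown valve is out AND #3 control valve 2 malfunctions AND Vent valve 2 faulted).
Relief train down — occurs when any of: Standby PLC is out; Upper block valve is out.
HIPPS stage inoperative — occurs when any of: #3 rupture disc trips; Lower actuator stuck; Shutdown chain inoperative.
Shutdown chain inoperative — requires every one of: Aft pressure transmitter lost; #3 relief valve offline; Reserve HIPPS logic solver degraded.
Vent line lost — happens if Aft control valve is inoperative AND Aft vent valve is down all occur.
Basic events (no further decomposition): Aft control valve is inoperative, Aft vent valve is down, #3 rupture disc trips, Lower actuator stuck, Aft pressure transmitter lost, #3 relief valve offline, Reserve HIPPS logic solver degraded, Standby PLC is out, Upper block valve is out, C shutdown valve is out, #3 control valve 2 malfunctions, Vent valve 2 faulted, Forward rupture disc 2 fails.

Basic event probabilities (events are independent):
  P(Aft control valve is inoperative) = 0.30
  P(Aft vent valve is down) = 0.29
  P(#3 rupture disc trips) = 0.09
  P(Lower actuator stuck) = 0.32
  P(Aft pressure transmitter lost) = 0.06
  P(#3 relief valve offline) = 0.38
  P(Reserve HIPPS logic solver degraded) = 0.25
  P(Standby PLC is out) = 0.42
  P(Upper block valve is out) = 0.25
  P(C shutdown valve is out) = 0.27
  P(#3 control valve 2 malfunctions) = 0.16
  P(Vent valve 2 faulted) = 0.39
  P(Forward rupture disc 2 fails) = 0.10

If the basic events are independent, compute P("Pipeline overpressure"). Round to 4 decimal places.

P(Vent line lost) [AND] = 0.30 × 0.29 = 0.087000
P(Shutdown chain inoperative) [AND] = 0.06 × 0.38 × 0.25 = 0.005700
P(HIPPS stage inoperative) [OR] = 1 − (1−0.09) × (1−0.32) × (1−0.005700) = 0.384727
P(Relief train down) [OR] = 1 − (1−0.42) × (1−0.25) = 0.565000
P(Control loop down) [AND] = 0.565000 × 0.27 × 0.16 × 0.39 = 0.009519
P(Block path fails) [AND] = 0.087000 × 0.384727 × 0.009519 = 0.000319
P(Pipeline overpressure) [OR] = 1 − (1−0.000319) × (1−0.10) = 0.100287
Rounded to 4 decimal places: P(Pipeline overpressure) ≈ 0.1003.

0.1003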